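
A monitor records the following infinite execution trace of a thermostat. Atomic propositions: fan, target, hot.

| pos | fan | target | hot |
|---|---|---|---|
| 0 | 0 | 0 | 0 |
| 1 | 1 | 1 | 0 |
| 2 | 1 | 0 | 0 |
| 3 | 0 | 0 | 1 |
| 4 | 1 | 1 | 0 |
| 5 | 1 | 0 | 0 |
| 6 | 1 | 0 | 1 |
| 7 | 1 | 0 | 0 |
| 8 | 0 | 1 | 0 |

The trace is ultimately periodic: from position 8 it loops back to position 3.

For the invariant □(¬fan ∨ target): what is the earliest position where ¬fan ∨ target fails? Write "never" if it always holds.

2

Check ¬fan ∨ target at each position in order: 0 ✓, 1 ✓.
At position 2 the labels are {fan}, so ¬fan ∨ target is false there. This is the first violation.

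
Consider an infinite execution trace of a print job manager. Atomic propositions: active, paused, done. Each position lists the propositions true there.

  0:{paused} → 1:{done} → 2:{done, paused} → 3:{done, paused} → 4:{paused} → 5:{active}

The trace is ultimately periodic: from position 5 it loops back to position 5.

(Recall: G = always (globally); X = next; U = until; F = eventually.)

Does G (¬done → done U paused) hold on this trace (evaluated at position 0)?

¬done → done U paused must hold at every position from 0 onward. It fails at position 5, so G (¬done → done U paused) is false.
Positions where ¬done holds: 0, 4, 5.
Check done U paused at each: 0→ok, 4→ok, 5→fails.

Violated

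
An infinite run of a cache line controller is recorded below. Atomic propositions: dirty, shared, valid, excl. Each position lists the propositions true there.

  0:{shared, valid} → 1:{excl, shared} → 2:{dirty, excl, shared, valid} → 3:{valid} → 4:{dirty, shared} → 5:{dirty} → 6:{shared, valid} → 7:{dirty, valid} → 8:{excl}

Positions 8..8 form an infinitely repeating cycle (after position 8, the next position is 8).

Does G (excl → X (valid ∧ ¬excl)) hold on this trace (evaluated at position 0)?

excl → X (valid ∧ ¬excl) must hold at every position from 0 onward. It fails at position 1, so G (excl → X (valid ∧ ¬excl)) is false.
Positions where excl holds: 1, 2, 8.
Check X (valid ∧ ¬excl) at each: 1→fails, 2→ok, 8→fails.

Violated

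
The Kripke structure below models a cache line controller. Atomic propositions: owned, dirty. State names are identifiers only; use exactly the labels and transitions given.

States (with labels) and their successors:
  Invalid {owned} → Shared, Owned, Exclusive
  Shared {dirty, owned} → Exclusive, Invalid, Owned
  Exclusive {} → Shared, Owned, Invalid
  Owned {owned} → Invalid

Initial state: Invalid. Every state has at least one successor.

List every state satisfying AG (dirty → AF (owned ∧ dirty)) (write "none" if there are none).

{Invalid, Shared, Exclusive, Owned}

States satisfying dirty → AF (owned ∧ dirty): {Invalid, Shared, Exclusive, Owned}.
States satisfying AG (dirty → AF (owned ∧ dirty)): {Invalid, Shared, Exclusive, Owned}.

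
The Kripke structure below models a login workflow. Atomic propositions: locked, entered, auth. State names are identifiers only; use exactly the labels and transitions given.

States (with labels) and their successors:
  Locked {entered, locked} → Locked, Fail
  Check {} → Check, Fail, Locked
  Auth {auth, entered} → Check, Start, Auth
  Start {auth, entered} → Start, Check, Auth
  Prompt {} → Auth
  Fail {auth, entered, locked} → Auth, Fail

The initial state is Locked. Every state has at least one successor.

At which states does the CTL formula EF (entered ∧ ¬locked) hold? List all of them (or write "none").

States satisfying entered ∧ ¬locked: {Auth, Start}.
States satisfying EF (entered ∧ ¬locked): {Locked, Check, Auth, Start, Prompt, Fail}.

{Locked, Check, Auth, Start, Prompt, Fail}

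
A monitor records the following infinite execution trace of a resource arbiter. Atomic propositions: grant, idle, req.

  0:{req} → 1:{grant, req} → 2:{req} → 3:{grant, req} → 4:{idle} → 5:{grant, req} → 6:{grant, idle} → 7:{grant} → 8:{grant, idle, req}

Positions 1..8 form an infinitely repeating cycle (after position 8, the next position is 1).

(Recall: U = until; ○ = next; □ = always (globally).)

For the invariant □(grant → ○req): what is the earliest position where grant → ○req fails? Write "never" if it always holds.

Check grant → ○req at each position in order: 0 ✓, 1 ✓, 2 ✓.
At position 3 the labels are {grant, req} and the next position 4 has {idle}, so grant → ○req is false there. This is the first violation.

3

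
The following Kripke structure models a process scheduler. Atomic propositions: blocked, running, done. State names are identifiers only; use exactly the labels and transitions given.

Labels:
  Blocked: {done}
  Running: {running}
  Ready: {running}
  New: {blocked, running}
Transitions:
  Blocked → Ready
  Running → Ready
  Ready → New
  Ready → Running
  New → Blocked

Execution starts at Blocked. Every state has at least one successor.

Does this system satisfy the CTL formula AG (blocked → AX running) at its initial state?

Violated

States satisfying blocked → AX running: {Blocked, Running, Ready}.
States satisfying AG (blocked → AX running): ∅.
New is reachable from Blocked and violates blocked → AX running, so AG fails at Blocked.
Blocked ∉ Sat(AG (blocked → AX running)).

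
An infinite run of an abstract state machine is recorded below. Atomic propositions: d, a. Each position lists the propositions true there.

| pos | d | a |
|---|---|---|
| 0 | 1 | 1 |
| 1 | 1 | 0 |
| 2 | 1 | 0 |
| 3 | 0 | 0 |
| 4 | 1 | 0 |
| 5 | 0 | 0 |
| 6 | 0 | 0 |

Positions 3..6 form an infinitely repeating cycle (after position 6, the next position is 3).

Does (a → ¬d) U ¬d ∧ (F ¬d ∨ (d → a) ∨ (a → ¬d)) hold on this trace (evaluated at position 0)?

Does not hold

Walking from position 0: at position 0, ¬d has not yet held and a → ¬d fails, so (a → ¬d) U ¬d is false.
At position 0: (a → ¬d) U ¬d is false; F ¬d ∨ (d → a) ∨ (a → ¬d) is true; so (a → ¬d) U ¬d ∧ (F ¬d ∨ (d → a) ∨ (a → ¬d)) is false.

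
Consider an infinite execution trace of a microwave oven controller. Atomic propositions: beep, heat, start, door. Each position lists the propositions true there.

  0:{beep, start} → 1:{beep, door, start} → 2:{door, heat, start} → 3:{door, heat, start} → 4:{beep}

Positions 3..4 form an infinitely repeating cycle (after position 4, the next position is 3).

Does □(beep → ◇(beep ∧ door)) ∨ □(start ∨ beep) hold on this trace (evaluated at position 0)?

Yes

beep → ◇(beep ∧ door) must hold at every position from 0 onward. It fails at position 4, so □(beep → ◇(beep ∧ door)) is false.
Positions where beep holds: 0, 1, 4.
Check ◇(beep ∧ door) at each: 0→ok, 1→ok, 4→fails.
start ∨ beep holds at every position 0..4, and those are all positions ever visited, so □(start ∨ beep) holds.
At position 0: □(beep → ◇(beep ∧ door)) is false; □(start ∨ beep) is true; so □(beep → ◇(beep ∧ door)) ∨ □(start ∨ beep) is true.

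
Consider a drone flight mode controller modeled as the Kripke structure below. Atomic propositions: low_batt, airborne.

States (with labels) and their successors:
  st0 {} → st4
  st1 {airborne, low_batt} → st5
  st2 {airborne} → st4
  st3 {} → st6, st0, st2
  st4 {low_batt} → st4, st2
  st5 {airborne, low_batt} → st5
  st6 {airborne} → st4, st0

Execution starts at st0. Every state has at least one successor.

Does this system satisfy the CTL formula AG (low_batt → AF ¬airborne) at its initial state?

Holds

States satisfying low_batt → AF ¬airborne: {st0, st2, st3, st4, st6}.
States satisfying AG (low_batt → AF ¬airborne): {st0, st2, st3, st4, st6}.
Every state reachable from st0 satisfies low_batt → AF ¬airborne.
st0 ∈ Sat(AG (low_batt → AF ¬airborne)).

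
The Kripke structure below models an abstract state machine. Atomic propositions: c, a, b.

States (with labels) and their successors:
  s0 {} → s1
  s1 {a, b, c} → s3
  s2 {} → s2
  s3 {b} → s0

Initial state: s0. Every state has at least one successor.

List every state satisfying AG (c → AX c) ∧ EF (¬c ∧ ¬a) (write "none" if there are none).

{s2}

States satisfying c → AX c: {s0, s2, s3}.
States satisfying AG (c → AX c): {s2}.
States satisfying ¬c ∧ ¬a: {s0, s2, s3}.
States satisfying EF (¬c ∧ ¬a): {s0, s1, s2, s3}.
States satisfying AG (c → AX c) ∧ EF (¬c ∧ ¬a): {s2}.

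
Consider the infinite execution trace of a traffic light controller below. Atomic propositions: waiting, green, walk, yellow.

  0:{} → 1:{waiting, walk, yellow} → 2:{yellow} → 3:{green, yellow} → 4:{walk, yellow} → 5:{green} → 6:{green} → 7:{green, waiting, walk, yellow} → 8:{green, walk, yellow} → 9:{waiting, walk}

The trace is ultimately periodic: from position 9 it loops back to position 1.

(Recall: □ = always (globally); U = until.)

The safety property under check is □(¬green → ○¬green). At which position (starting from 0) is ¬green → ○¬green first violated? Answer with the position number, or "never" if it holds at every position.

Check ¬green → ○¬green at each position in order: 0 ✓, 1 ✓.
At position 2 the labels are {yellow} and the next position 3 has {green, yellow}, so ¬green → ○¬green is false there. This is the first violation.

2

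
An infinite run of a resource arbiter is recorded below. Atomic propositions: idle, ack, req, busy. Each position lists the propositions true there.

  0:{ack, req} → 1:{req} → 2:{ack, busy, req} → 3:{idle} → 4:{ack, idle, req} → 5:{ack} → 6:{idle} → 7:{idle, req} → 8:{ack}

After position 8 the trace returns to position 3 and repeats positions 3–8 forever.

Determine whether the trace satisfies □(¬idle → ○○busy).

¬idle → ○○busy must hold at every position from 0 onward. It fails at position 1, so □(¬idle → ○○busy) is false.
Positions where ¬idle holds: 0, 1, 2, 5, 8.
Check ○○busy at each: 0→ok, 1→fails, 2→fails, 5→fails, 8→fails.

Violated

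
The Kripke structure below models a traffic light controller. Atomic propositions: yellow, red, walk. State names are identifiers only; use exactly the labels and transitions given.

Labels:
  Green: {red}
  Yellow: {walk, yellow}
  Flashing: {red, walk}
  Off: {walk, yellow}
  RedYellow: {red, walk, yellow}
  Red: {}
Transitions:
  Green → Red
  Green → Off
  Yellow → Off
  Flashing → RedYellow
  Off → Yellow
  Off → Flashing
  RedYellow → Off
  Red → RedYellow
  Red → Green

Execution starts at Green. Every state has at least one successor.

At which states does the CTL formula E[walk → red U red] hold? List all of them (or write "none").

{Green, Flashing, RedYellow, Red}

States satisfying walk → red: {Green, Flashing, RedYellow, Red}.
States satisfying red: {Green, Flashing, RedYellow}.
States satisfying E[walk → red U red]: {Green, Flashing, RedYellow, Red}.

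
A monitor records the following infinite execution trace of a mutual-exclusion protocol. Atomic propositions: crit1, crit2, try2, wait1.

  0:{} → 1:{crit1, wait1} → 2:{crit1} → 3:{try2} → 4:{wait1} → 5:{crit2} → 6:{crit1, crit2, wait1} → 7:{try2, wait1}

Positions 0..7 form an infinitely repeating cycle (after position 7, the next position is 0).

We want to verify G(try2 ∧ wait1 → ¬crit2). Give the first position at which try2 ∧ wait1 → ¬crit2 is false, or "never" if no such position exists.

try2 ∧ wait1 → ¬crit2 holds at every position 0..7, and those are all the positions the trace ever visits, so the invariant G(try2 ∧ wait1 → ¬crit2) is never violated.

never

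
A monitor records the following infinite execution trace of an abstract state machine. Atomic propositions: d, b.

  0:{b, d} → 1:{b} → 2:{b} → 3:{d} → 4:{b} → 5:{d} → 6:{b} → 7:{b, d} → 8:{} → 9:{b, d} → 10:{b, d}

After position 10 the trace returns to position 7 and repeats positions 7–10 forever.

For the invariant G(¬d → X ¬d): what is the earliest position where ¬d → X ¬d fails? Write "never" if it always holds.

2

Check ¬d → X ¬d at each position in order: 0 ✓, 1 ✓.
At position 2 the labels are {b} and the next position 3 has {d}, so ¬d → X ¬d is false there. This is the first violation.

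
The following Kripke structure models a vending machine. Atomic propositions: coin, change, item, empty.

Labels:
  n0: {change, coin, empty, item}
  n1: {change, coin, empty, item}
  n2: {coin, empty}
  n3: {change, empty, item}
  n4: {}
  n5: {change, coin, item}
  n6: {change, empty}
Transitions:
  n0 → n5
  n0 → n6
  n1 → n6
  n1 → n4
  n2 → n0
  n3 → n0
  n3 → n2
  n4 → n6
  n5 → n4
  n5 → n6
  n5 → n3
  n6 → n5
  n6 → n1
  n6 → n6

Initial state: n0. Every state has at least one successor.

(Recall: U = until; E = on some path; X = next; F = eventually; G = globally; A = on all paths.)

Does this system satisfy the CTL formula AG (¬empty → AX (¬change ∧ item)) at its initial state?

States satisfying ¬empty → AX (¬change ∧ item): {n0, n1, n2, n3, n6}.
States satisfying AG (¬empty → AX (¬change ∧ item)): ∅.
n4 is reachable from n0 and violates ¬empty → AX (¬change ∧ item), so AG fails at n0.
n0 ∉ Sat(AG (¬empty → AX (¬change ∧ item))).

Violated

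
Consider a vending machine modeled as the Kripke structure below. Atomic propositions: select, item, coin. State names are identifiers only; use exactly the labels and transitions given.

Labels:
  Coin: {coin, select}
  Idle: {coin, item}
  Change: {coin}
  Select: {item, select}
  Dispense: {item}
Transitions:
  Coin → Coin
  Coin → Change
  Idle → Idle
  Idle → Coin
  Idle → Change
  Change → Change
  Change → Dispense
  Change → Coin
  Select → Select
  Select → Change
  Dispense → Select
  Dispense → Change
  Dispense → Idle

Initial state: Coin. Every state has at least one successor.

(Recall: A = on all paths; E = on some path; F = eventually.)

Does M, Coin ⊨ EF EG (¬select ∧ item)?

States satisfying EG (¬select ∧ item): {Idle, Dispense}.
States satisfying EF EG (¬select ∧ item): {Coin, Idle, Change, Select, Dispense}.
Some path from Coin reaches a state where EG (¬select ∧ item) holds.
Coin ∈ Sat(EF EG (¬select ∧ item)).

Holds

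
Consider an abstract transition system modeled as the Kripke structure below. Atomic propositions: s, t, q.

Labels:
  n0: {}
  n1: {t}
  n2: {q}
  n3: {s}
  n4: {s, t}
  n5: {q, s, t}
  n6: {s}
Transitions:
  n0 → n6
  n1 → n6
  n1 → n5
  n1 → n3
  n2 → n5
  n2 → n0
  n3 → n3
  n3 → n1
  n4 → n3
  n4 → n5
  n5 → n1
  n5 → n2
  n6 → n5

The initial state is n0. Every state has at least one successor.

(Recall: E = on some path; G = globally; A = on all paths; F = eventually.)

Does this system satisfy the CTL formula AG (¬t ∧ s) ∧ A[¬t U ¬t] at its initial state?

Does not hold

States satisfying ¬t ∧ s: {n3, n6}.
States satisfying AG (¬t ∧ s): ∅.
States satisfying ¬t: {n0, n2, n3, n6}.
States satisfying A[¬t U ¬t]: {n0, n2, n3, n6}.
States satisfying AG (¬t ∧ s) ∧ A[¬t U ¬t]: ∅.
n0 ∉ Sat(AG (¬t ∧ s) ∧ A[¬t U ¬t]).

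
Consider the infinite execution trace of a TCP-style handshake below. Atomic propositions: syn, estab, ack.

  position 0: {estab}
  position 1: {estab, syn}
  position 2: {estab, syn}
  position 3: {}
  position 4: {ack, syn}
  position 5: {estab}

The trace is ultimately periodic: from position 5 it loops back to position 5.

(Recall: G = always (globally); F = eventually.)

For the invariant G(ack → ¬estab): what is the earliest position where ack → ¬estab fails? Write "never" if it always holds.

ack → ¬estab holds at every position 0..5, and those are all the positions the trace ever visits, so the invariant G(ack → ¬estab) is never violated.

never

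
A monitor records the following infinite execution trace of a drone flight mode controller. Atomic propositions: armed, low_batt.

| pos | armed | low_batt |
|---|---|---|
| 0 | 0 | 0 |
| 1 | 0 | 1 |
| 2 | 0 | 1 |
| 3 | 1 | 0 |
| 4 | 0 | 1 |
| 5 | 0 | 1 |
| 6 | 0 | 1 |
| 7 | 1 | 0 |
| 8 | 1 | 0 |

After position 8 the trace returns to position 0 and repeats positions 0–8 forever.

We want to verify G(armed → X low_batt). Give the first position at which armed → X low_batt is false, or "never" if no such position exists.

7

Check armed → X low_batt at each position in order: 0 ✓, 1 ✓, 2 ✓, 3 ✓, 4 ✓, 5 ✓, 6 ✓.
At position 7 the labels are {armed} and the next position 8 has {armed}, so armed → X low_batt is false there. This is the first violation.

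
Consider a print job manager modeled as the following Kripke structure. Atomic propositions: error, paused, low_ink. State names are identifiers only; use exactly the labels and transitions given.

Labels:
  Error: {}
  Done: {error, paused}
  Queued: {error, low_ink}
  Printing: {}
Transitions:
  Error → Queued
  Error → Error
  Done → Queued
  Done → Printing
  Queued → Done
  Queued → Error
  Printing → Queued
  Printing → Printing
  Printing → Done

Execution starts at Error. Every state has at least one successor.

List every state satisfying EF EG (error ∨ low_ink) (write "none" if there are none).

States satisfying EG (error ∨ low_ink): {Done, Queued}.
States satisfying EF EG (error ∨ low_ink): {Error, Done, Queued, Printing}.

{Error, Done, Queued, Printing}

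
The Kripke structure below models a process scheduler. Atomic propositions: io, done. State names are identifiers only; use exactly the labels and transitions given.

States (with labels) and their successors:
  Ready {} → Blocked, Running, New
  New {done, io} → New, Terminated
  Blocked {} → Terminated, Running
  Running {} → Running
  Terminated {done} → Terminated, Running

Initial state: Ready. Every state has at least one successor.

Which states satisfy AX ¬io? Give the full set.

States satisfying ¬io: {Ready, Blocked, Running, Terminated}.
States satisfying AX ¬io: {Blocked, Running, Terminated}.

{Blocked, Running, Terminated}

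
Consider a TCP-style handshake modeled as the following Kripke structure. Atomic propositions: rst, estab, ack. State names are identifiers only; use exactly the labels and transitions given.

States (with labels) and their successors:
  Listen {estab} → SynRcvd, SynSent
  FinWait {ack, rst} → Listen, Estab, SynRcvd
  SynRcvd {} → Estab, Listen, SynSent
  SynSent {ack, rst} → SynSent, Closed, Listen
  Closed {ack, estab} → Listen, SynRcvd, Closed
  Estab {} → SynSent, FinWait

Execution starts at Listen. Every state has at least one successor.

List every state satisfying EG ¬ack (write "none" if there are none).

States satisfying ¬ack: {Listen, SynRcvd, Estab}.
States satisfying EG ¬ack: {Listen, SynRcvd}.

{Listen, SynRcvd}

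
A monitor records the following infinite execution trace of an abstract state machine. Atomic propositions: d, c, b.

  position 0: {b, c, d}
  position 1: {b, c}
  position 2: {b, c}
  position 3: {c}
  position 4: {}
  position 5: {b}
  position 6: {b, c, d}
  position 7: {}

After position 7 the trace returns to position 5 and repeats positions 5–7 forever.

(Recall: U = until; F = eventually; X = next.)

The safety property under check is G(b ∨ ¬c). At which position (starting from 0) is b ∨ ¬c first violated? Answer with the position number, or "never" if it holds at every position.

3

Check b ∨ ¬c at each position in order: 0 ✓, 1 ✓, 2 ✓.
At position 3 the labels are {c}, so b ∨ ¬c is false there. This is the first violation.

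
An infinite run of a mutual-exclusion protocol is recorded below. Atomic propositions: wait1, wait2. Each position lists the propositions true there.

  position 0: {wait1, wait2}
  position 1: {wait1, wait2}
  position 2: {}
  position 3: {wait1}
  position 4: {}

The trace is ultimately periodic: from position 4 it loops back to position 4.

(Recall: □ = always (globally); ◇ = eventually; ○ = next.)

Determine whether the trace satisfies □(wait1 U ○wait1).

Violated

wait1 U ○wait1 must hold at every position from 0 onward. It fails at position 3, so □(wait1 U ○wait1) is false.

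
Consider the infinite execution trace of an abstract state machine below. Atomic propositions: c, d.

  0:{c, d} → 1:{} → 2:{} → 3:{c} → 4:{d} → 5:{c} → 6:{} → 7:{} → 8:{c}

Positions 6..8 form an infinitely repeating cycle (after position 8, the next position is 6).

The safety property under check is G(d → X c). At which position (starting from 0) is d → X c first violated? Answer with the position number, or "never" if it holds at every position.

0

At position 0 the labels are {c, d} and the next position 1 has {}, so d → X c is false there. This is the first violation.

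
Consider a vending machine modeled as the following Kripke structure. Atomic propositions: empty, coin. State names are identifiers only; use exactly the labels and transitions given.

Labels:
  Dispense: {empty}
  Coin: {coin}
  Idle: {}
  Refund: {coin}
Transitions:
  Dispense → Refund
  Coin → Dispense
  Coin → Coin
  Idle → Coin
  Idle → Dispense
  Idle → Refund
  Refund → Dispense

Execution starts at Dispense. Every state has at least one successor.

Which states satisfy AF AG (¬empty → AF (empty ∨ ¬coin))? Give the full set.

States satisfying AG (¬empty → AF (empty ∨ ¬coin)): {Dispense, Refund}.
States satisfying AF AG (¬empty → AF (empty ∨ ¬coin)): {Dispense, Refund}.

{Dispense, Refund}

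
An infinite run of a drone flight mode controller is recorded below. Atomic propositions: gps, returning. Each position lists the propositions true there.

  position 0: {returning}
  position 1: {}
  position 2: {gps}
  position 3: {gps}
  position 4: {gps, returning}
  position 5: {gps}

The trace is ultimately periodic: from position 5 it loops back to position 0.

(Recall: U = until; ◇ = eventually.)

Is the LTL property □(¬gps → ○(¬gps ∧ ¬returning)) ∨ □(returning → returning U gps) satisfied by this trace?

Does not hold

¬gps → ○(¬gps ∧ ¬returning) must hold at every position from 0 onward. It fails at position 1, so □(¬gps → ○(¬gps ∧ ¬returning)) is false.
Positions where ¬gps holds: 0, 1.
Check ○(¬gps ∧ ¬returning) at each: 0→ok, 1→fails.
returning → returning U gps must hold at every position from 0 onward. It fails at position 0, so □(returning → returning U gps) is false.
Positions where returning holds: 0, 4.
Check returning U gps at each: 0→fails, 4→ok.
At position 0: □(¬gps → ○(¬gps ∧ ¬returning)) is false; □(returning → returning U gps) is false; so □(¬gps → ○(¬gps ∧ ¬returning)) ∨ □(returning → returning U gps) is false.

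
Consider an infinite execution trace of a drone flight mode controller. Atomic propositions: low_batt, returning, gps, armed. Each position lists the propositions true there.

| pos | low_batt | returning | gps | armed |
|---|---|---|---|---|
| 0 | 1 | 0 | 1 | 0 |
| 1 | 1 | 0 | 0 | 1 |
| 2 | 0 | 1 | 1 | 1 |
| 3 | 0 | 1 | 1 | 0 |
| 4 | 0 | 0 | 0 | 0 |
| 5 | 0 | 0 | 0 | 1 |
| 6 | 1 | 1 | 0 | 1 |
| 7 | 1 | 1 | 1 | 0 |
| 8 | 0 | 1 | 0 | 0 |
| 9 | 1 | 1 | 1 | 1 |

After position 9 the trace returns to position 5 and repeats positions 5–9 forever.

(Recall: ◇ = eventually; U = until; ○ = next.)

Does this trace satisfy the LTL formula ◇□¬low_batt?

□¬low_batt is false at every position 0..9, so it never becomes true and ◇□¬low_batt fails.

Does not hold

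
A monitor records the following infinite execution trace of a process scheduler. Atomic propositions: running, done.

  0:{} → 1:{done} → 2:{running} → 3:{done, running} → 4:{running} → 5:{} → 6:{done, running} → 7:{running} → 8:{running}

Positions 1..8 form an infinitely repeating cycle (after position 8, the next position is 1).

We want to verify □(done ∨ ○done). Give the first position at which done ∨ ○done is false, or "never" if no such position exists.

Check done ∨ ○done at each position in order: 0 ✓, 1 ✓, 2 ✓, 3 ✓.
At position 4 the labels are {running} and the next position 5 has {}, so done ∨ ○done is false there. This is the first violation.

4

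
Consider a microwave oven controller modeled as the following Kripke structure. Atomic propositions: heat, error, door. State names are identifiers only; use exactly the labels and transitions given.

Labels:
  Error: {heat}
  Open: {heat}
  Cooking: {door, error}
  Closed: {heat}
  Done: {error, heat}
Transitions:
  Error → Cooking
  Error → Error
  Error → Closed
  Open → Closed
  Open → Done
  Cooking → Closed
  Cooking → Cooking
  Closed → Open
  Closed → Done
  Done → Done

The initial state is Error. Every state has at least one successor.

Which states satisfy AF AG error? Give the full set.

States satisfying AG error: {Done}.
States satisfying AF AG error: {Done}.

{Done}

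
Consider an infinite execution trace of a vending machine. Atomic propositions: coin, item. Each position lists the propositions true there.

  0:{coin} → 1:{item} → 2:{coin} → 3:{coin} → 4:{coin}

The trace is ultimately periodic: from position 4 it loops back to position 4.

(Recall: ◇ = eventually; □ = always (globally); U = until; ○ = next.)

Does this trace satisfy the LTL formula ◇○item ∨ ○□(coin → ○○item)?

Yes

○item holds at position 0, which is reachable from 0, so ◇○item holds.
The position after 0 is 1; □(coin → ○○item) is false there.
At position 0: ◇○item is true; ○□(coin → ○○item) is false; so ◇○item ∨ ○□(coin → ○○item) is true.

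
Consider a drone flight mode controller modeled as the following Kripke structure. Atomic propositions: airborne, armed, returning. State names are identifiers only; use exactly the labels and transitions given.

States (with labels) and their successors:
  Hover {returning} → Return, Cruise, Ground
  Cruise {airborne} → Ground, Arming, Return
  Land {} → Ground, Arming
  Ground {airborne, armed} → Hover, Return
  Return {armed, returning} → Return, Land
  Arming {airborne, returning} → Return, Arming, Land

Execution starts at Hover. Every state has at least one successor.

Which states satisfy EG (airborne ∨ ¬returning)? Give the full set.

{Cruise, Land, Arming}

States satisfying airborne ∨ ¬returning: {Cruise, Land, Ground, Arming}.
States satisfying EG (airborne ∨ ¬returning): {Cruise, Land, Arming}.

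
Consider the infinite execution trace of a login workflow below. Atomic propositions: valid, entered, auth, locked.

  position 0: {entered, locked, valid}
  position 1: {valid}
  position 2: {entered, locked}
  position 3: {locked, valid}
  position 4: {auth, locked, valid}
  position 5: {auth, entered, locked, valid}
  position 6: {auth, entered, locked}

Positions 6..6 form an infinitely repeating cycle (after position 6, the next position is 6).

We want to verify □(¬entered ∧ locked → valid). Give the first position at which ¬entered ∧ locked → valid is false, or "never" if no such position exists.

never

¬entered ∧ locked → valid holds at every position 0..6, and those are all the positions the trace ever visits, so the invariant □(¬entered ∧ locked → valid) is never violated.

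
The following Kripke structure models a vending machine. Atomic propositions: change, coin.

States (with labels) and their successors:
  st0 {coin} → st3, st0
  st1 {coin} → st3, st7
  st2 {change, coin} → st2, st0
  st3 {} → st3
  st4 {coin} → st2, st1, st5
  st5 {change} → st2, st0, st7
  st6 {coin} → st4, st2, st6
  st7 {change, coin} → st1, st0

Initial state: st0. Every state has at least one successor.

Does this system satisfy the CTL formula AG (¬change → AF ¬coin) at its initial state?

States satisfying ¬change → AF ¬coin: {st2, st3, st5, st7}.
States satisfying AG (¬change → AF ¬coin): {st3}.
st0 is reachable from st0 and violates ¬change → AF ¬coin, so AG fails at st0.
st0 ∉ Sat(AG (¬change → AF ¬coin)).

Violated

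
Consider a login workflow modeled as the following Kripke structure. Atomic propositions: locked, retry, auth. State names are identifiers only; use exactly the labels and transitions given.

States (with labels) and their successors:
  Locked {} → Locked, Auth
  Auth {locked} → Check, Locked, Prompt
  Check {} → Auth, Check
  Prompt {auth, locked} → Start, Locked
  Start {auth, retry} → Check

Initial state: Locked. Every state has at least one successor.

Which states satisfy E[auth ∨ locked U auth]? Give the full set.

States satisfying auth ∨ locked: {Auth, Prompt, Start}.
States satisfying auth: {Prompt, Start}.
States satisfying E[auth ∨ locked U auth]: {Auth, Prompt, Start}.

{Auth, Prompt, Start}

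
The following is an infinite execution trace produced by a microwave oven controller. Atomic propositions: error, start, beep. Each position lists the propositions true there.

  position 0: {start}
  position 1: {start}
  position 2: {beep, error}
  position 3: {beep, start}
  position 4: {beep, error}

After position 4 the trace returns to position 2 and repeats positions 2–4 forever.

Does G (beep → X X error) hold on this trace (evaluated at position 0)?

Does not hold

beep → X X error must hold at every position from 0 onward. It fails at position 4, so G (beep → X X error) is false.
Positions where beep holds: 2, 3, 4.
Check X X error at each: 2→ok, 3→ok, 4→fails.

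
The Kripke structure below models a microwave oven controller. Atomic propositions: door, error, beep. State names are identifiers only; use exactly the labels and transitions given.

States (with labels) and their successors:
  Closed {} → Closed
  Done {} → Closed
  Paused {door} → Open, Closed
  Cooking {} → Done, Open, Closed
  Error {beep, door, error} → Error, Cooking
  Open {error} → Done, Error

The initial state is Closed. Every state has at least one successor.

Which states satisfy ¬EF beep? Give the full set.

States satisfying beep: {Error}.
States satisfying EF beep: {Paused, Cooking, Error, Open}.
States satisfying ¬EF beep: {Closed, Done}.

{Closed, Done}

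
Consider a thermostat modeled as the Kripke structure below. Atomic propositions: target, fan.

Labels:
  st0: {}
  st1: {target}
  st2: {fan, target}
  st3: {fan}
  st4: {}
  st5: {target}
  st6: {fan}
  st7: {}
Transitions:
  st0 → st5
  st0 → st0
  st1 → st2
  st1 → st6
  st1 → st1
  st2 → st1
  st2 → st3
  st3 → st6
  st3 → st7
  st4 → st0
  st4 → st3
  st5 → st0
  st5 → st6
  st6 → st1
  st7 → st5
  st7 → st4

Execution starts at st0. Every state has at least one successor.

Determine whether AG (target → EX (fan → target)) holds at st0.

Yes

States satisfying target → EX (fan → target): {st0, st1, st2, st3, st4, st5, st6, st7}.
States satisfying AG (target → EX (fan → target)): {st0, st1, st2, st3, st4, st5, st6, st7}.
Every state reachable from st0 satisfies target → EX (fan → target).
st0 ∈ Sat(AG (target → EX (fan → target))).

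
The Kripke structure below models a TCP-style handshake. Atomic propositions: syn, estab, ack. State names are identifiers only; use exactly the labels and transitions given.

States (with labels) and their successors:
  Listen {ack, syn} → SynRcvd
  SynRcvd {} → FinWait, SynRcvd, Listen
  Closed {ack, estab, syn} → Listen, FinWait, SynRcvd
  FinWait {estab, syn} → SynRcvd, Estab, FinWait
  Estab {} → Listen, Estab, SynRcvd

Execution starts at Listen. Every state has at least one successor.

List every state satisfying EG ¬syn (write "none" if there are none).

States satisfying ¬syn: {SynRcvd, Estab}.
States satisfying EG ¬syn: {SynRcvd, Estab}.

{SynRcvd, Estab}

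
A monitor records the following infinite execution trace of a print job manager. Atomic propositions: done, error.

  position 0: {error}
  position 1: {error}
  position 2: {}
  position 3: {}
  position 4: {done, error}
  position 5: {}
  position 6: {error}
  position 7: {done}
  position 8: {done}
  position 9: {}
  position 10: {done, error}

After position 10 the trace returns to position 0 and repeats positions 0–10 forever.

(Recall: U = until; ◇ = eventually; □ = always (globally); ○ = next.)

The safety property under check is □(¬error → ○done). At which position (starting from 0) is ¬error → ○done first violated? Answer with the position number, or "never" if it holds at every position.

2

Check ¬error → ○done at each position in order: 0 ✓, 1 ✓.
At position 2 the labels are {} and the next position 3 has {}, so ¬error → ○done is false there. This is the first violation.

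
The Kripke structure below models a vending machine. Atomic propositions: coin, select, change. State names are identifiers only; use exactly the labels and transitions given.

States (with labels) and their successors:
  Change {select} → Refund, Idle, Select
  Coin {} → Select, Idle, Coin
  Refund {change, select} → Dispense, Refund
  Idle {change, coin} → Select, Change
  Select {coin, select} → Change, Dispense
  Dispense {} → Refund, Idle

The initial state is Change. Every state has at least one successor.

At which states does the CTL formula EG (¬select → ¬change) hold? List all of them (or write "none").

{Change, Coin, Refund, Select, Dispense}

States satisfying ¬select → ¬change: {Change, Coin, Refund, Select, Dispense}.
States satisfying EG (¬select → ¬change): {Change, Coin, Refund, Select, Dispense}.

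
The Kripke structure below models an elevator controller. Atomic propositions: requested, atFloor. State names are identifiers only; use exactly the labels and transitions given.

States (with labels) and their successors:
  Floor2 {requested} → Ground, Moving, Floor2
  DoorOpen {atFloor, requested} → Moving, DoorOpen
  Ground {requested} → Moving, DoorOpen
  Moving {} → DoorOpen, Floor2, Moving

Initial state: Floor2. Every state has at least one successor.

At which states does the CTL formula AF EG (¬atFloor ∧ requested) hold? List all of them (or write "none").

States satisfying EG (¬atFloor ∧ requested): {Floor2}.
States satisfying AF EG (¬atFloor ∧ requested): {Floor2}.

{Floor2}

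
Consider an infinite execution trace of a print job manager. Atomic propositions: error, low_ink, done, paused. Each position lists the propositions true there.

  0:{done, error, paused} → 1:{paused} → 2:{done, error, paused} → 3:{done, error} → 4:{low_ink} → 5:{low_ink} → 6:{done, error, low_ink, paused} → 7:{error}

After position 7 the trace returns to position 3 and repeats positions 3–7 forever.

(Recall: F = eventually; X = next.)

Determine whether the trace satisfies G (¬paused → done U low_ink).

¬paused → done U low_ink must hold at every position from 0 onward. It fails at position 7, so G (¬paused → done U low_ink) is false.
Positions where ¬paused holds: 3, 4, 5, 7.
Check done U low_ink at each: 3→ok, 4→ok, 5→ok, 7→fails.

Does not hold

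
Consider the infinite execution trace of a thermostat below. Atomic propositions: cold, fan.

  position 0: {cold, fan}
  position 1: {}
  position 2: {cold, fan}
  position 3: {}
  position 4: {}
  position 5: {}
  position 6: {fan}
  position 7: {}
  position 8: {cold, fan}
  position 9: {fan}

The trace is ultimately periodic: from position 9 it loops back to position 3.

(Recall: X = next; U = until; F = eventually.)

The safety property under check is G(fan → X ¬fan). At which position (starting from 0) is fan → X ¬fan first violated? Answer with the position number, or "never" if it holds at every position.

Check fan → X ¬fan at each position in order: 0 ✓, 1 ✓, 2 ✓, 3 ✓, 4 ✓, 5 ✓, 6 ✓, 7 ✓.
At position 8 the labels are {cold, fan} and the next position 9 has {fan}, so fan → X ¬fan is false there. This is the first violation.

8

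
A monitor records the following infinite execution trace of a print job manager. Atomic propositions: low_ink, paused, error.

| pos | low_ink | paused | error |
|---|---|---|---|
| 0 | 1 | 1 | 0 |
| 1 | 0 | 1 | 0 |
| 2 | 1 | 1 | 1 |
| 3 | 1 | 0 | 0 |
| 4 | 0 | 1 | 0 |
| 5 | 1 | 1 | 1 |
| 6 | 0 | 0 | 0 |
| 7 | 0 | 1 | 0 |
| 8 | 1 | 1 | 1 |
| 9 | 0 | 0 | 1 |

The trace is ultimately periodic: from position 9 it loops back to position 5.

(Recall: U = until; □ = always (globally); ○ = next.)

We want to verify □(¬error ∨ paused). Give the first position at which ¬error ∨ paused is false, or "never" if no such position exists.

Check ¬error ∨ paused at each position in order: 0 ✓, 1 ✓, 2 ✓, 3 ✓, 4 ✓, 5 ✓, 6 ✓, 7 ✓, 8 ✓.
At position 9 the labels are {error}, so ¬error ∨ paused is false there. This is the first violation.

9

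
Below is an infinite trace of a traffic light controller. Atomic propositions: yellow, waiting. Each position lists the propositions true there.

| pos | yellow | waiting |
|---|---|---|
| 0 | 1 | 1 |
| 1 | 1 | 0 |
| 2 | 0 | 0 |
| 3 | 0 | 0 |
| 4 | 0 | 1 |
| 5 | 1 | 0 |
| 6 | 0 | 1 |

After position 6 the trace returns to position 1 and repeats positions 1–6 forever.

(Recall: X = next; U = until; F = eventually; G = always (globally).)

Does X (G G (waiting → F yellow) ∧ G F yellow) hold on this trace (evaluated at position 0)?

Yes

The position after 0 is 1; G G (waiting → F yellow) ∧ G F yellow is true there.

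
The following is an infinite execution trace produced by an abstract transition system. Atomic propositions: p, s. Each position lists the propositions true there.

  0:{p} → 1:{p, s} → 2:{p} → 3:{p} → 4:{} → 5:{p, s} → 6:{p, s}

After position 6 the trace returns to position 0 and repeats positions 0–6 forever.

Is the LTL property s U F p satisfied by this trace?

Walking from position 0: F p first holds at position 0, and s holds at every earlier position along the way, so s U F p holds.

Holds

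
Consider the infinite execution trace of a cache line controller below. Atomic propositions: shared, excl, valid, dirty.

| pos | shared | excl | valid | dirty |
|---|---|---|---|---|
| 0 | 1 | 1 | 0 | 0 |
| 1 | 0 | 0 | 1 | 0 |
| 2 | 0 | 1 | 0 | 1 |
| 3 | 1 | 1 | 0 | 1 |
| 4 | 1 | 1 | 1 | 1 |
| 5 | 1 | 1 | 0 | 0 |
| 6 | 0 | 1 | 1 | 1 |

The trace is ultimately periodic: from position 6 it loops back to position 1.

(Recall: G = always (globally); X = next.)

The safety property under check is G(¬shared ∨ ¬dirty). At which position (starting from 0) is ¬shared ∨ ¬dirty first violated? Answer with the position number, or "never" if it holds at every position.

Check ¬shared ∨ ¬dirty at each position in order: 0 ✓, 1 ✓, 2 ✓.
At position 3 the labels are {dirty, excl, shared}, so ¬shared ∨ ¬dirty is false there. This is the first violation.

3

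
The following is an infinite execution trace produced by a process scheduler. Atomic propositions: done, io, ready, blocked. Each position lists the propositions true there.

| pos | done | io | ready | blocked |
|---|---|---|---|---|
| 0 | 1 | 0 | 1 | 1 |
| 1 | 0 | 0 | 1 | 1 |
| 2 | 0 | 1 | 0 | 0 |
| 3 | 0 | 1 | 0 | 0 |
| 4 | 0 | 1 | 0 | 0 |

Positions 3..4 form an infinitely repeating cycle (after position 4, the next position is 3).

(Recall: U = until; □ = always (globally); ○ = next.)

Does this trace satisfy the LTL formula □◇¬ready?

◇¬ready holds at every position 0..4, and those are all positions ever visited, so □◇¬ready holds.

Holds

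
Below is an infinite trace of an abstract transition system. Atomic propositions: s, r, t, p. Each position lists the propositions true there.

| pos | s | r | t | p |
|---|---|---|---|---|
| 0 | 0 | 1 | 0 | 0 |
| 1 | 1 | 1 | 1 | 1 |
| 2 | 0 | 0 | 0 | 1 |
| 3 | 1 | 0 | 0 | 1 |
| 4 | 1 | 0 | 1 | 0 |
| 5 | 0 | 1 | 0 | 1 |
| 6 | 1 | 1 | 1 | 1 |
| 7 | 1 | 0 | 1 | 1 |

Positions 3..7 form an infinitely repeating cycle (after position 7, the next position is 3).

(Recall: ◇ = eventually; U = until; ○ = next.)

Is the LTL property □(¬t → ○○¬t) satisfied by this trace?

¬t → ○○¬t must hold at every position from 0 onward. It fails at position 2, so □(¬t → ○○¬t) is false.
Positions where ¬t holds: 0, 2, 3, 5.
Check ○○¬t at each: 0→ok, 2→fails, 3→ok, 5→fails.

No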